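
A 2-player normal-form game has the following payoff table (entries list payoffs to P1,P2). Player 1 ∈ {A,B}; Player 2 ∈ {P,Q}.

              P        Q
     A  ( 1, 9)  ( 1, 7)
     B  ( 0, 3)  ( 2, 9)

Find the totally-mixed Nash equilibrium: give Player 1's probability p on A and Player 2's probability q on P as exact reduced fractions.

(p,q) = (3/4, 1/2)

P1 indiff ⇒ q·1+(1-q)·1 = q·0+(1-q)·2 ⇒ q(1) = (1-q)(1) ⇒ q = 1/2
P2 indiff ⇒ p·9+(1-p)·3 = p·7+(1-p)·9 ⇒ p(2) = (1-p)(6) ⇒ p = 3/4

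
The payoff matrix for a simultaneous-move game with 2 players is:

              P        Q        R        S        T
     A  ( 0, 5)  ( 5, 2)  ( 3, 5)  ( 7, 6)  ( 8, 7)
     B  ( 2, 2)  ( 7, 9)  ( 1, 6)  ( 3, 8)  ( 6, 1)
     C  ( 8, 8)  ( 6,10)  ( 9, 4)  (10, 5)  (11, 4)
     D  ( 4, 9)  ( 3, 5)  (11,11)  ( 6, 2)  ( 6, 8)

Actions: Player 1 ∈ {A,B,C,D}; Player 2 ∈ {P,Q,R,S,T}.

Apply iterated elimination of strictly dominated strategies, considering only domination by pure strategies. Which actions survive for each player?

Remaining: P1:{B,C,D} P2:{P,Q,R}

P1 drop A (C beats it: P:8>0 Q:6>5 R:9>3 S:10>7 T:11>8)
P2 drop S (Q beats it: B:9>8 C:10>5 D:5>2)
P2 drop T (P beats it: B:2>1 C:8>4 D:9>8)
P1→{B,C,D} P2→{P,Q,R}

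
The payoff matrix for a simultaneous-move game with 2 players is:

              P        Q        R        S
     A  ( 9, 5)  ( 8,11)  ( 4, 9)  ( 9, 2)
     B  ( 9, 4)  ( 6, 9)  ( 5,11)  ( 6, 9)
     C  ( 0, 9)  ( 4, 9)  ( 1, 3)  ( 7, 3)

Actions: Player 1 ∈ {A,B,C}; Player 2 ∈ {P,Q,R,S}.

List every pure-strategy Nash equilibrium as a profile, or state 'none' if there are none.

PSNE = {(A,Q), (B,R)}

(A,P): not NE [P2→Q gives 11>5]
(A,Q): NE
(A,R): not NE [P1→B gives 5>4; P2→Q gives 11>9]
(A,S): not NE [P2→Q gives 11>2]
(B,P): not NE [P2→R gives 11>4]
(B,Q): not NE [P1→A gives 8>6; P2→R gives 11>9]
(B,R): NE
(B,S): not NE [P1→A gives 9>6; P2→R gives 11>9]
(C,P): not NE [P1→B gives 9>0]
(C,Q): not NE [P1→A gives 8>4]
(C,R): not NE [P1→B gives 5>1; P2→Q gives 9>3]
(C,S): not NE [P1→A gives 9>7; P2→Q gives 9>3]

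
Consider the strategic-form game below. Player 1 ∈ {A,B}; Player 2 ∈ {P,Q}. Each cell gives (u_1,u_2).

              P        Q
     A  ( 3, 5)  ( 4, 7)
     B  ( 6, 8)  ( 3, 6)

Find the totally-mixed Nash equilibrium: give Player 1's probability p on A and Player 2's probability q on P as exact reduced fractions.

P1 indiff ⇒ q·3+(1-q)·4 = q·6+(1-q)·3 ⇒ q(-3) = (1-q)(-1) ⇒ q = 1/4
P2 indiff ⇒ p·5+(1-p)·8 = p·7+(1-p)·6 ⇒ p(-2) = (1-p)(-2) ⇒ p = 1/2

(p,q) = (1/2, 1/4)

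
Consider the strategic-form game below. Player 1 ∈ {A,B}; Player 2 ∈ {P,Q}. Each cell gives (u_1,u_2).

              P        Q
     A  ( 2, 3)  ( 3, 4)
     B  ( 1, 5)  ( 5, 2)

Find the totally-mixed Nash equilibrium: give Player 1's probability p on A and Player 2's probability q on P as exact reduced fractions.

P1 indiff ⇒ q·2+(1-q)·3 = q·1+(1-q)·5 ⇒ q(1) = (1-q)(2) ⇒ q = 2/3
P2 indiff ⇒ p·3+(1-p)·5 = p·4+(1-p)·2 ⇒ p(-1) = (1-p)(-3) ⇒ p = 3/4

P1 mixes 3/4 on A; P2 mixes 2/3 on P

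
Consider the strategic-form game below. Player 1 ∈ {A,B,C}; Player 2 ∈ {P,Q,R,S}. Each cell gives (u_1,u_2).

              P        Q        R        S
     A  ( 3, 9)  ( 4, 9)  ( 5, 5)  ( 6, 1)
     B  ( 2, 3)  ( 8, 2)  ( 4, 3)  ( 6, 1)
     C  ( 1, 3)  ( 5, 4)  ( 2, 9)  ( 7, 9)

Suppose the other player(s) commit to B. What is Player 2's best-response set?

P2 best: {P,R}

u_2(P vs B) = 3
u_2(Q vs B) = 2
u_2(R vs B) = 3
u_2(S vs B) = 1
max payoff 3 at {P,R}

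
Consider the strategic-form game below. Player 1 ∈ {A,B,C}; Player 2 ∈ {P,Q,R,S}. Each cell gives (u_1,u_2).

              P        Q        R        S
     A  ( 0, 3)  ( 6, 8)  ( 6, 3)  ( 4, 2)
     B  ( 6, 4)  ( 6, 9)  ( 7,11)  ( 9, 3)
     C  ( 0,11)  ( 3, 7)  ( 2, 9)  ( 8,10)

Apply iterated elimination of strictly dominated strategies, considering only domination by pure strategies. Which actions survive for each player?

IESDS → P1:{A,B} P2:{Q,R}

P1 drop C (B beats it: P:6>0 Q:6>3 R:7>2 S:9>8)
P2 drop P (Q beats it: A:8>3 B:9>4)
P2 drop S (Q beats it: A:8>2 B:9>3)
P1→{A,B} P2→{Q,R}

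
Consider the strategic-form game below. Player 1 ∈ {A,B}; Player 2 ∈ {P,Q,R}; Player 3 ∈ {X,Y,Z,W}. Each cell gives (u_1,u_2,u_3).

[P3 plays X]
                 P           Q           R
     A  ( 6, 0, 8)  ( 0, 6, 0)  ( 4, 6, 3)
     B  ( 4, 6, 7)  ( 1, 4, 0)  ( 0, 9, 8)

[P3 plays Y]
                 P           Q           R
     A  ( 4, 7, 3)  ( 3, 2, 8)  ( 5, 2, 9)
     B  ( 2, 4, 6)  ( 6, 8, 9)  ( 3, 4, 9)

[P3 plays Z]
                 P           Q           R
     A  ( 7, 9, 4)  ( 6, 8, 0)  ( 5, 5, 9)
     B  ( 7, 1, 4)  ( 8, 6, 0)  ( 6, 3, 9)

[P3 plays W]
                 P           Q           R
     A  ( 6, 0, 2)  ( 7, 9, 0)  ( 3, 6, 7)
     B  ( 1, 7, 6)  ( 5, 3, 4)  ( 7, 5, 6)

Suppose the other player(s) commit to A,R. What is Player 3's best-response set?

u_3(X vs A,R) = 3
u_3(Y vs A,R) = 9
u_3(Z vs A,R) = 9
u_3(W vs A,R) = 7
max payoff 9 at {Y,Z}

BR_3 = {Y,Z}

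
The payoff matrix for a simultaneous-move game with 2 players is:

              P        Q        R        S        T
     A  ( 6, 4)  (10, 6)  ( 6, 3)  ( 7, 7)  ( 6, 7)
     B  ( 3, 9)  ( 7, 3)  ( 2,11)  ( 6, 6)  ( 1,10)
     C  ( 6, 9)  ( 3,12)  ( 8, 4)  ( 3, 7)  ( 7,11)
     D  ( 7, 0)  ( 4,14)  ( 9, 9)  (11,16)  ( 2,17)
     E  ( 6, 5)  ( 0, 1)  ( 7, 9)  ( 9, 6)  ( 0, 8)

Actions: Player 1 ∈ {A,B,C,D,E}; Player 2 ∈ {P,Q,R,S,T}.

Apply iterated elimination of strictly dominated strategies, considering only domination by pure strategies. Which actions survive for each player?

P1 drop B (A beats it: P:6>3 Q:10>7 R:6>2 S:7>6 T:6>1)
P1 drop E (D beats it: P:7>6 Q:4>0 R:9>7 S:11>9 T:2>0)
P2 drop P (Q beats it: A:6>4 C:12>9 D:14>0)
P2 drop R (Q beats it: A:6>3 C:12>4 D:14>9)
P1→{A,C,D} P2→{Q,S,T}

IESDS → P1:{A,C,D} P2:{Q,S,T}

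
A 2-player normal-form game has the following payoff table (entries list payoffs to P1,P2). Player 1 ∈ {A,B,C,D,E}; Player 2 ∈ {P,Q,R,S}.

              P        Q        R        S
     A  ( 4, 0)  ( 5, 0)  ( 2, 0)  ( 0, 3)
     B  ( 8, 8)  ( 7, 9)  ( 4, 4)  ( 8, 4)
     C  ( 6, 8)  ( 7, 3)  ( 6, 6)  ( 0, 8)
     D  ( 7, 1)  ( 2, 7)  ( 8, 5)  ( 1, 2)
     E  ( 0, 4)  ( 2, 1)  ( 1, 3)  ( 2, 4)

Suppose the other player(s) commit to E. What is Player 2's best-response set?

u_2(P vs E) = 4
u_2(Q vs E) = 1
u_2(R vs E) = 3
u_2(S vs E) = 4
max payoff 4 at {P,S}

P2 best: {P,S}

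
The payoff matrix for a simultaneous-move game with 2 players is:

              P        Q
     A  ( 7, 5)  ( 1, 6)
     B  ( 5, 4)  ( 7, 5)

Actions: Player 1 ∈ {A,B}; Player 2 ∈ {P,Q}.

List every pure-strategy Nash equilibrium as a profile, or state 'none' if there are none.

NE set: (B,Q)

(A,P): not NE [P2→Q gives 6>5]
(A,Q): not NE [P1→B gives 7>1]
(B,P): not NE [P1→A gives 7>5; P2→Q gives 5>4]
(B,Q): NE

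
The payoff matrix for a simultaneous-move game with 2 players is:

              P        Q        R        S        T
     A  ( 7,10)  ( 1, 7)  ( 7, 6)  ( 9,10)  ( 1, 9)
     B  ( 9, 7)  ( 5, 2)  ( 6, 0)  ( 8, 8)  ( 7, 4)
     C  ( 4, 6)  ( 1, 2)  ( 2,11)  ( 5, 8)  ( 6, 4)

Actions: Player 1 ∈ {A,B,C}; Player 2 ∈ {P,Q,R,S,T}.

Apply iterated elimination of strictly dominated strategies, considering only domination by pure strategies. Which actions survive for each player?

IESDS → P1:{A,B} P2:{P,S}

P1 drop C (B beats it: P:9>4 Q:5>1 R:6>2 S:8>5 T:7>6)
P2 drop Q (P beats it: A:10>7 B:7>2)
P2 drop R (P beats it: A:10>6 B:7>0)
P2 drop T (P beats it: A:10>9 B:7>4)
P1→{A,B} P2→{P,S}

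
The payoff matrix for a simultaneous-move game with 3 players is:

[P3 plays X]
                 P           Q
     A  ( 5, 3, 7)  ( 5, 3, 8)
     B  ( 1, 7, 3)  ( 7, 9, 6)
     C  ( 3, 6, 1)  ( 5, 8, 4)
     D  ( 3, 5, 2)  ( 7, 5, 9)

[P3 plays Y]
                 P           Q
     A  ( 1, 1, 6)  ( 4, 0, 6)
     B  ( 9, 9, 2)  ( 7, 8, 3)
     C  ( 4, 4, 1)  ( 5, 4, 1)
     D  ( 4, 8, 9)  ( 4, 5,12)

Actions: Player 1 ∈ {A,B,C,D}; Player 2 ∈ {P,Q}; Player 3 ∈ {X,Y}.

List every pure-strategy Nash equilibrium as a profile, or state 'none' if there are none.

PSNE = {(A,P,X), (B,Q,X)}

(A,P,X): NE
(A,P,Y): not NE [P1→B gives 9>1; P3→X gives 7>6]
(A,Q,X): not NE [P1→D gives 7>5]
(A,Q,Y): not NE [P1→B gives 7>4; P2→P gives 1>0; P3→X gives 8>6]
(B,P,X): not NE [P1→A gives 5>1; P2→Q gives 9>7]
(B,P,Y): not NE [P3→X gives 3>2]
(B,Q,X): NE
(B,Q,Y): not NE [P2→P gives 9>8; P3→X gives 6>3]
(C,P,X): not NE [P1→A gives 5>3; P2→Q gives 8>6]
(C,P,Y): not NE [P1→B gives 9>4]
(C,Q,X): not NE [P1→D gives 7>5]
(C,Q,Y): not NE [P1→B gives 7>5; P3→X gives 4>1]
(D,P,X): not NE [P1→A gives 5>3; P3→Y gives 9>2]
(D,P,Y): not NE [P1→B gives 9>4]
(D,Q,X): not NE [P3→Y gives 12>9]
(D,Q,Y): not NE [P1→B gives 7>4; P2→P gives 8>5]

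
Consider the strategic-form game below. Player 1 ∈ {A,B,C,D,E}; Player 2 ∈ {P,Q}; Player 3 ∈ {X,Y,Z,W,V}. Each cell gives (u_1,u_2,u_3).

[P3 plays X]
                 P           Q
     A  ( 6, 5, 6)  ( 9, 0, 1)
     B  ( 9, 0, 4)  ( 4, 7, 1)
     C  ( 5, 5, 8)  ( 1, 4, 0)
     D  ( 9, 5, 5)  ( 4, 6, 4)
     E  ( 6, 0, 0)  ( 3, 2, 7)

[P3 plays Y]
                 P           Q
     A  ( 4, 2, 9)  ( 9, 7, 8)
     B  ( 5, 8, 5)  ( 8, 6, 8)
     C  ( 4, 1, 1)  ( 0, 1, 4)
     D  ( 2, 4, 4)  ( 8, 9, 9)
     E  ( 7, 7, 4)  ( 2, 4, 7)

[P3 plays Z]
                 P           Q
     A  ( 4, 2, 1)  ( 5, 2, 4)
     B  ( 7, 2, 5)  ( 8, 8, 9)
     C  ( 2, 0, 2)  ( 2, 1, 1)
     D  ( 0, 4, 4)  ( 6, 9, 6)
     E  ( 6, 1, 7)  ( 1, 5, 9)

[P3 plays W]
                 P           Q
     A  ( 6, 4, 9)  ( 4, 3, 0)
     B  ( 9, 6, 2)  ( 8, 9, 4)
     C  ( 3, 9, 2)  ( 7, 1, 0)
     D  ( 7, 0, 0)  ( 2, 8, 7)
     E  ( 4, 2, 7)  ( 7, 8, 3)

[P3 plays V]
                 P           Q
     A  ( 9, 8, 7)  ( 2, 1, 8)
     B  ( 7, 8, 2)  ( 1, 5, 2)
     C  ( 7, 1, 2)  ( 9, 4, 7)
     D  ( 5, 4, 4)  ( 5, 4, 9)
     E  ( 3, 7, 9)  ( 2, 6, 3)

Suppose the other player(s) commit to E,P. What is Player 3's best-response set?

u_3(X vs E,P) = 0
u_3(Y vs E,P) = 4
u_3(Z vs E,P) = 7
u_3(W vs E,P) = 7
u_3(V vs E,P) = 9
max payoff 9 at {V}

BR_3 = {V}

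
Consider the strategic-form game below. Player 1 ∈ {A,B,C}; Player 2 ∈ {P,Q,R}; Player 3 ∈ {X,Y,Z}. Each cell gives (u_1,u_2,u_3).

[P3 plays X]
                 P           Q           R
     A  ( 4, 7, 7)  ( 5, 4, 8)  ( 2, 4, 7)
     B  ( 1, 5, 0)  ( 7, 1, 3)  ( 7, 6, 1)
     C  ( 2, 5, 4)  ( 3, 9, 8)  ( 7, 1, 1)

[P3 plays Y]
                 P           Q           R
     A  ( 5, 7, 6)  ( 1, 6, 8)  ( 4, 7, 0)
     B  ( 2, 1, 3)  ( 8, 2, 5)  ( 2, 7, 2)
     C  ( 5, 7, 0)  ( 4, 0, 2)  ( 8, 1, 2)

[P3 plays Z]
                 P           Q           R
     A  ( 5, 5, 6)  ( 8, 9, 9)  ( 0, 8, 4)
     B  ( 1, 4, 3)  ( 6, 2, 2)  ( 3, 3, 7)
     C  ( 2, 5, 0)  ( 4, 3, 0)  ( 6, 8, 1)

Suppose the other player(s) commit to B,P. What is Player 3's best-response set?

P3 best: {Y,Z}

u_3(X vs B,P) = 0
u_3(Y vs B,P) = 3
u_3(Z vs B,P) = 3
max payoff 3 at {Y,Z}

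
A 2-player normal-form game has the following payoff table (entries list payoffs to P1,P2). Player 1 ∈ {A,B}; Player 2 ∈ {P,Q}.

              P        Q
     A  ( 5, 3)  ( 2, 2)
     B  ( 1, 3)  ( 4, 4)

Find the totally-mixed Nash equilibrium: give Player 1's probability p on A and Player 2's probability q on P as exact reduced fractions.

p=1/2, q=1/3

P1 indiff ⇒ q·5+(1-q)·2 = q·1+(1-q)·4 ⇒ q(4) = (1-q)(2) ⇒ q = 1/3
P2 indiff ⇒ p·3+(1-p)·3 = p·2+(1-p)·4 ⇒ p(1) = (1-p)(1) ⇒ p = 1/2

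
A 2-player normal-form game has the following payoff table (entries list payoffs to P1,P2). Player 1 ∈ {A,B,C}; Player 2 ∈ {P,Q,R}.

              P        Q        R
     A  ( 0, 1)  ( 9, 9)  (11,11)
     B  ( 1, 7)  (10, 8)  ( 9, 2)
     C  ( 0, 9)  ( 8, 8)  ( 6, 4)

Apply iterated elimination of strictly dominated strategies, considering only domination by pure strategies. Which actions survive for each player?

IESDS → P1:{A,B} P2:{Q,R}

P1 drop C (B beats it: P:1>0 Q:10>8 R:9>6)
P2 drop P (Q beats it: A:9>1 B:8>7)
P1→{A,B} P2→{Q,R}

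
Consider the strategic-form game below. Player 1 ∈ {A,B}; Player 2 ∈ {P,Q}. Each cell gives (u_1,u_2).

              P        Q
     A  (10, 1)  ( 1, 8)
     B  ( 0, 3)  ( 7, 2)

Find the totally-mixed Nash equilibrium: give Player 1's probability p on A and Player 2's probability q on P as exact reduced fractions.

P1 mixes 1/8 on A; P2 mixes 3/8 on P

P1 indiff ⇒ q·10+(1-q)·1 = q·0+(1-q)·7 ⇒ q(10) = (1-q)(6) ⇒ q = 3/8
P2 indiff ⇒ p·1+(1-p)·3 = p·8+(1-p)·2 ⇒ p(-7) = (1-p)(-1) ⇒ p = 1/8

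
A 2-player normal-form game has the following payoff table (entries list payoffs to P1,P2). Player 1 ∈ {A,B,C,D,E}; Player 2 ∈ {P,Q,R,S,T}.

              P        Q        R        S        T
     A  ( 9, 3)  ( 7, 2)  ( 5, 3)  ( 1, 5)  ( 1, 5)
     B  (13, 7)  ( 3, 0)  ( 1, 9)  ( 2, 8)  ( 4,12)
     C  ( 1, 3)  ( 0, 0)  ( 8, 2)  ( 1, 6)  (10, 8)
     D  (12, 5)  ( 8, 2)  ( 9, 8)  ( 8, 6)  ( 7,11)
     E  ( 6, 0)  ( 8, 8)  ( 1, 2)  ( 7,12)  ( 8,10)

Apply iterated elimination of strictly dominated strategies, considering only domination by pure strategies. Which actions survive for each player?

IESDS → P1:{C,D,E} P2:{S,T}

P1 drop A (D beats it: P:12>9 Q:8>7 R:9>5 S:8>1 T:7>1)
P2 drop P (S beats it: B:8>7 C:6>3 D:6>5 E:12>0)
P1 drop B (D beats it: Q:8>3 R:9>1 S:8>2 T:7>4)
P2 drop Q (S beats it: C:6>0 D:6>2 E:12>8)
P2 drop R (T beats it: C:8>2 D:11>8 E:10>2)
P1→{C,D,E} P2→{S,T}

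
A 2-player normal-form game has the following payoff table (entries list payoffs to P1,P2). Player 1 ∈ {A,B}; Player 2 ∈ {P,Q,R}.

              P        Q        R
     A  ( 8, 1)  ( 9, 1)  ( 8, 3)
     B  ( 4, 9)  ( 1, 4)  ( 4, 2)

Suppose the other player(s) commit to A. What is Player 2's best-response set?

P2 best: {R}

u_2(P vs A) = 1
u_2(Q vs A) = 1
u_2(R vs A) = 3
max payoff 3 at {R}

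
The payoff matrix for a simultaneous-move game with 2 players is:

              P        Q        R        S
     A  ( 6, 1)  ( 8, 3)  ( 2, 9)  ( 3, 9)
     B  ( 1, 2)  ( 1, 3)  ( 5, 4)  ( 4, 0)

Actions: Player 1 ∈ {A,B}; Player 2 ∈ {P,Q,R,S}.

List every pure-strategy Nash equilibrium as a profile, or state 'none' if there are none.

PSNE = {(B,R)}

(A,P): not NE [P2→S gives 9>1]
(A,Q): not NE [P2→S gives 9>3]
(A,R): not NE [P1→B gives 5>2]
(A,S): not NE [P1→B gives 4>3]
(B,P): not NE [P1→A gives 6>1; P2→R gives 4>2]
(B,Q): not NE [P1→A gives 8>1; P2→R gives 4>3]
(B,R): NE
(B,S): not NE [P2→R gives 4>0]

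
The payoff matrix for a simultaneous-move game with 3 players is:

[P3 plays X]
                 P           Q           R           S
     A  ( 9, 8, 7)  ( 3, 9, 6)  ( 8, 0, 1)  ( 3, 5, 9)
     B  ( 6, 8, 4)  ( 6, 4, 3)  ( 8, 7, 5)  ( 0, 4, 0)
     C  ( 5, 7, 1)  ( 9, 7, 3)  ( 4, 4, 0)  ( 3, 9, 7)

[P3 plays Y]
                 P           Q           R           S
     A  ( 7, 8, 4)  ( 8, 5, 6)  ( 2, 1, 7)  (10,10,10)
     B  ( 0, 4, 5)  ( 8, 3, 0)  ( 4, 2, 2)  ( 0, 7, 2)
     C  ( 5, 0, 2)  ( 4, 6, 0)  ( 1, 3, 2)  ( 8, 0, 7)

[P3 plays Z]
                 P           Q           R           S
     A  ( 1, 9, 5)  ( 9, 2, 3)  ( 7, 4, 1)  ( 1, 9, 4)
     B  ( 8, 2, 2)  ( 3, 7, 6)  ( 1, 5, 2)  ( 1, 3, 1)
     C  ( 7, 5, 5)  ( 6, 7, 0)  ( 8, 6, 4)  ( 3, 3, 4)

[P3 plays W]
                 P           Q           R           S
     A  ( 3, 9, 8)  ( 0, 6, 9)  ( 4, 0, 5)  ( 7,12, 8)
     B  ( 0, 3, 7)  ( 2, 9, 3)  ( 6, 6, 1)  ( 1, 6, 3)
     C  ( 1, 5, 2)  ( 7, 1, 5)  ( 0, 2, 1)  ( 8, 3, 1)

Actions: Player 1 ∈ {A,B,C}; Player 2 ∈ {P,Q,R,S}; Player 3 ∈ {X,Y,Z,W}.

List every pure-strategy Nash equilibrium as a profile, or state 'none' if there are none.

NE set: (A,S,Y), (C,S,X)

(A,P,X): not NE [P2→Q gives 9>8; P3→W gives 8>7]
(A,P,Y): not NE [P2→S gives 10>8; P3→W gives 8>4]
(A,P,Z): not NE [P1→B gives 8>1; P3→W gives 8>5]
(A,P,W): not NE [P2→S gives 12>9]
(A,Q,X): not NE [P1→C gives 9>3; P3→W gives 9>6]
(A,Q,Y): not NE [P2→S gives 10>5; P3→W gives 9>6]
(A,Q,Z): not NE [P2→S gives 9>2; P3→W gives 9>3]
(A,Q,W): not NE [P1→C gives 7>0; P2→S gives 12>6]
(A,R,X): not NE [P2→Q gives 9>0; P3→Y gives 7>1]
(A,R,Y): not NE [P1→B gives 4>2; P2→S gives 10>1]
(A,R,Z): not NE [P1→C gives 8>7; P2→S gives 9>4; P3→Y gives 7>1]
(A,R,W): not NE [P1→B gives 6>4; P2→S gives 12>0; P3→Y gives 7>5]
(A,S,X): not NE [P2→Q gives 9>5; P3→Y gives 10>9]
(A,S,Y): NE
(A,S,Z): not NE [P1→C gives 3>1; P3→Y gives 10>4]
(A,S,W): not NE [P1→C gives 8>7; P3→Y gives 10>8]
(B,P,X): not NE [P1→A gives 9>6; P3→W gives 7>4]
(B,P,Y): not NE [P1→A gives 7>0; P2→S gives 7>4; P3→W gives 7>5]
(B,P,Z): not NE [P2→Q gives 7>2; P3→W gives 7>2]
(B,P,W): not NE [P1→A gives 3>0; P2→Q gives 9>3]
(B,Q,X): not NE [P1→C gives 9>6; P2→P gives 8>4; P3→Z gives 6>3]
(B,Q,Y): not NE [P2→S gives 7>3; P3→Z gives 6>0]
(B,Q,Z): not NE [P1→A gives 9>3]
(B,Q,W): not NE [P1→C gives 7>2; P3→Z gives 6>3]
(B,R,X): not NE [P2→P gives 8>7]
(B,R,Y): not NE [P2→S gives 7>2; P3→X gives 5>2]
(B,R,Z): not NE [P1→C gives 8>1; P2→Q gives 7>5; P3→X gives 5>2]
(B,R,W): not NE [P2→Q gives 9>6; P3→X gives 5>1]
(B,S,X): not NE [P1→C gives 3>0; P2→P gives 8>4; P3→W gives 3>0]
(B,S,Y): not NE [P1→A gives 10>0; P3→W gives 3>2]
(B,S,Z): not NE [P1→C gives 3>1; P2→Q gives 7>3; P3→W gives 3>1]
(B,S,W): not NE [P1→C gives 8>1; P2→Q gives 9>6]
(C,P,X): not NE [P1→A gives 9>5; P2→S gives 9>7; P3→Z gives 5>1]
(C,P,Y): not NE [P1→A gives 7>5; P2→Q gives 6>0; P3→Z gives 5>2]
(C,P,Z): not NE [P1→B gives 8>7; P2→Q gives 7>5]
(C,P,W): not NE [P1→A gives 3>1; P3→Z gives 5>2]
(C,Q,X): not NE [P2→S gives 9>7; P3→W gives 5>3]
(C,Q,Y): not NE [P1→B gives 8>4; P3→W gives 5>0]
(C,Q,Z): not NE [P1→A gives 9>6; P3→W gives 5>0]
(C,Q,W): not NE [P2→P gives 5>1]
(C,R,X): not NE [P1→B gives 8>4; P2→S gives 9>4; P3→Z gives 4>0]
(C,R,Y): not NE [P1→B gives 4>1; P2→Q gives 6>3; P3→Z gives 4>2]
(C,R,Z): not NE [P2→Q gives 7>6]
(C,R,W): not NE [P1→B gives 6>0; P2→P gives 5>2; P3→Z gives 4>1]
(C,S,X): NE
(C,S,Y): not NE [P1→A gives 10>8; P2→Q gives 6>0]
(C,S,Z): not NE [P2→Q gives 7>3; P3→Y gives 7>4]
(C,S,W): not NE [P2→P gives 5>3; P3→Y gives 7>1]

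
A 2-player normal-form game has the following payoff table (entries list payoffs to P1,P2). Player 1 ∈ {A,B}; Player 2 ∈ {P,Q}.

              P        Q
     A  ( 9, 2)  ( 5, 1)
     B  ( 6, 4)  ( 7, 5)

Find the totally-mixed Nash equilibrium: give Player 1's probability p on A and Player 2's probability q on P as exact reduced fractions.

P1 indiff ⇒ q·9+(1-q)·5 = q·6+(1-q)·7 ⇒ q(3) = (1-q)(2) ⇒ q = 2/5
P2 indiff ⇒ p·2+(1-p)·4 = p·1+(1-p)·5 ⇒ p(1) = (1-p)(1) ⇒ p = 1/2

P1 mixes 1/2 on A; P2 mixes 2/5 on P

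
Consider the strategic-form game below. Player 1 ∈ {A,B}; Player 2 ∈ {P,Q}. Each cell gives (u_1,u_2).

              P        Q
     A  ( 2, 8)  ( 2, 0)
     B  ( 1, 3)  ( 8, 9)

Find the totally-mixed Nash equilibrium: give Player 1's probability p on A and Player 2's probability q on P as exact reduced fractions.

P1 indiff ⇒ q·2+(1-q)·2 = q·1+(1-q)·8 ⇒ q(1) = (1-q)(6) ⇒ q = 6/7
P2 indiff ⇒ p·8+(1-p)·3 = p·0+(1-p)·9 ⇒ p(8) = (1-p)(6) ⇒ p = 3/7

(p,q) = (3/7, 6/7)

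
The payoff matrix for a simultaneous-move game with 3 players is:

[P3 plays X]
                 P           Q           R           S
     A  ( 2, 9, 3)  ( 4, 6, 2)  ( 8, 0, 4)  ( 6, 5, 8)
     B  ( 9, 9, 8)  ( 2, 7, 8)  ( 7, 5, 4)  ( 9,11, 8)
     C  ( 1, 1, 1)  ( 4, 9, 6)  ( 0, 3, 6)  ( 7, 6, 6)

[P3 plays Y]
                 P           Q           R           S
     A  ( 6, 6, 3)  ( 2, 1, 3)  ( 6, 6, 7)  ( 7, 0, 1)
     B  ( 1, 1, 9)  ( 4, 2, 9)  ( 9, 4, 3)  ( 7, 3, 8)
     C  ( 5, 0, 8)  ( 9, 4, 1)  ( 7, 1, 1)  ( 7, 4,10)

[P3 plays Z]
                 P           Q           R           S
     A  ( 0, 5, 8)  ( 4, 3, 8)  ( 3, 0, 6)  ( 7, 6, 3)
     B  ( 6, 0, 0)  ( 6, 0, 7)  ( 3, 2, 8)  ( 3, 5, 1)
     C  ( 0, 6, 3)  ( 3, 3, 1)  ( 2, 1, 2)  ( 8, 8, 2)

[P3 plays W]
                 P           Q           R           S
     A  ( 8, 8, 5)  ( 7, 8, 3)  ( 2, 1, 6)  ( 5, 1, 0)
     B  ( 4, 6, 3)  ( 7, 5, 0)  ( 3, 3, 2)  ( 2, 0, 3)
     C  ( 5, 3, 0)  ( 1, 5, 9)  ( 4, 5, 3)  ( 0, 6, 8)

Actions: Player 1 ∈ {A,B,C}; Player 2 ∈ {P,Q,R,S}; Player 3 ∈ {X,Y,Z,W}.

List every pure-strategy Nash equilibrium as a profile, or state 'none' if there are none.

NE set: (B,S,X), (C,S,Y)

(A,P,X): not NE [P1→B gives 9>2; P3→Z gives 8>3]
(A,P,Y): not NE [P3→Z gives 8>3]
(A,P,Z): not NE [P1→B gives 6>0; P2→S gives 6>5]
(A,P,W): not NE [P3→Z gives 8>5]
(A,Q,X): not NE [P2→P gives 9>6; P3→Z gives 8>2]
(A,Q,Y): not NE [P1→C gives 9>2; P2→R gives 6>1; P3→Z gives 8>3]
(A,Q,Z): not NE [P1→B gives 6>4; P2→S gives 6>3]
(A,Q,W): not NE [P3→Z gives 8>3]
(A,R,X): not NE [P2→P gives 9>0; P3→Y gives 7>4]
(A,R,Y): not NE [P1→B gives 9>6]
(A,R,Z): not NE [P2→S gives 6>0; P3→Y gives 7>6]
(A,R,W): not NE [P1→C gives 4>2; P2→Q gives 8>1; P3→Y gives 7>6]
(A,S,X): not NE [P1→B gives 9>6; P2→P gives 9>5]
(A,S,Y): not NE [P2→R gives 6>0; P3→X gives 8>1]
(A,S,Z): not NE [P1→C gives 8>7; P3→X gives 8>3]
(A,S,W): not NE [P2→Q gives 8>1; P3→X gives 8>0]
(B,P,X): not NE [P2→S gives 11>9; P3→Y gives 9>8]
(B,P,Y): not NE [P1→A gives 6>1; P2→R gives 4>1]
(B,P,Z): not NE [P2→S gives 5>0; P3→Y gives 9>0]
(B,P,W): not NE [P1→A gives 8>4; P3→Y gives 9>3]
(B,Q,X): not NE [P1→C gives 4>2; P2→S gives 11>7; P3→Y gives 9>8]
(B,Q,Y): not NE [P1→C gives 9>4; P2→R gives 4>2]
(B,Q,Z): not NE [P2→S gives 5>0; P3→Y gives 9>7]
(B,Q,W): not NE [P2→P gives 6>5; P3→Y gives 9>0]
(B,R,X): not NE [P1→A gives 8>7; P2→S gives 11>5; P3→Z gives 8>4]
(B,R,Y): not NE [P3→Z gives 8>3]
(B,R,Z): not NE [P2→S gives 5>2]
(B,R,W): not NE [P1→C gives 4>3; P2→P gives 6>3; P3→Z gives 8>2]
(B,S,X): NE
(B,S,Y): not NE [P2→R gives 4>3]
(B,S,Z): not NE [P1→C gives 8>3; P3→Y gives 8>1]
(B,S,W): not NE [P1→A gives 5>2; P2→P gives 6>0; P3→Y gives 8>3]
(C,P,X): not NE [P1→B gives 9>1; P2→Q gives 9>1; P3→Y gives 8>1]
(C,P,Y): not NE [P1→A gives 6>5; P2→S gives 4>0]
(C,P,Z): not NE [P1→B gives 6>0; P2→S gives 8>6; P3→Y gives 8>3]
(C,P,W): not NE [P1→A gives 8>5; P2→S gives 6>3; P3→Y gives 8>0]
(C,Q,X): not NE [P3→W gives 9>6]
(C,Q,Y): not NE [P3→W gives 9>1]
(C,Q,Z): not NE [P1→B gives 6>3; P2→S gives 8>3; P3→W gives 9>1]
(C,Q,W): not NE [P1→B gives 7>1; P2→S gives 6>5]
(C,R,X): not NE [P1→A gives 8>0; P2→Q gives 9>3]
(C,R,Y): not NE [P1→B gives 9>7; P2→S gives 4>1; P3→X gives 6>1]
(C,R,Z): not NE [P1→B gives 3>2; P2→S gives 8>1; P3→X gives 6>2]
(C,R,W): not NE [P2→S gives 6>5; P3→X gives 6>3]
(C,S,X): not NE [P1→B gives 9>7; P2→Q gives 9>6; P3→Y gives 10>6]
(C,S,Y): NE
(C,S,Z): not NE [P3→Y gives 10>2]
(C,S,W): not NE [P1→A gives 5>0; P3→Y gives 10>8]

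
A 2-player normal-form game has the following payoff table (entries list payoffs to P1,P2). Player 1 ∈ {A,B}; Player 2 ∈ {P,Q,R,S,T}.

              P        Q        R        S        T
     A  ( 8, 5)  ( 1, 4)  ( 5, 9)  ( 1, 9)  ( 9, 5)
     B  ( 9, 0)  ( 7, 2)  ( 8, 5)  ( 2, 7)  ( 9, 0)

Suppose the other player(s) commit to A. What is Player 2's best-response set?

argmax u_2 = {R,S}

u_2(P vs A) = 5
u_2(Q vs A) = 4
u_2(R vs A) = 9
u_2(S vs A) = 9
u_2(T vs A) = 5
max payoff 9 at {R,S}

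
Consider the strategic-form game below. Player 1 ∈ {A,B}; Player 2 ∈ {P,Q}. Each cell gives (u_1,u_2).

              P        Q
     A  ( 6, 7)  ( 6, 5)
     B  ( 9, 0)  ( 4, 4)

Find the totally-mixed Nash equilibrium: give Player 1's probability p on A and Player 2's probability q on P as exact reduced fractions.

P1 indiff ⇒ q·6+(1-q)·6 = q·9+(1-q)·4 ⇒ q(-3) = (1-q)(-2) ⇒ q = 2/5
P2 indiff ⇒ p·7+(1-p)·0 = p·5+(1-p)·4 ⇒ p(2) = (1-p)(4) ⇒ p = 2/3

p=2/3, q=2/5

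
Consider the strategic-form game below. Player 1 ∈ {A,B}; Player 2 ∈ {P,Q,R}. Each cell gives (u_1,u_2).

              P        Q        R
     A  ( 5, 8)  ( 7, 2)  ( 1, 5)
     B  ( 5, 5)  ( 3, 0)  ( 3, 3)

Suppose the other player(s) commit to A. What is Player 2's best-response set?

u_2(P vs A) = 8
u_2(Q vs A) = 2
u_2(R vs A) = 5
max payoff 8 at {P}

argmax u_2 = {P}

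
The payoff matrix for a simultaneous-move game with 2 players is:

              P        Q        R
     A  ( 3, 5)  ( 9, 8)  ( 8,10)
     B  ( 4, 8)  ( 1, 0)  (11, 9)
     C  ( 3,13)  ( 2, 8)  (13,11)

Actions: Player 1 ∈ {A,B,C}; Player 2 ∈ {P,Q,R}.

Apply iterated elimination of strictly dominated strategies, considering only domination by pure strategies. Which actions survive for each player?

IESDS → P1:{B,C} P2:{P,R}

P2 drop Q (R beats it: A:10>8 B:9>0 C:11>8)
P1 drop A (B beats it: P:4>3 R:11>8)
P1→{B,C} P2→{P,R}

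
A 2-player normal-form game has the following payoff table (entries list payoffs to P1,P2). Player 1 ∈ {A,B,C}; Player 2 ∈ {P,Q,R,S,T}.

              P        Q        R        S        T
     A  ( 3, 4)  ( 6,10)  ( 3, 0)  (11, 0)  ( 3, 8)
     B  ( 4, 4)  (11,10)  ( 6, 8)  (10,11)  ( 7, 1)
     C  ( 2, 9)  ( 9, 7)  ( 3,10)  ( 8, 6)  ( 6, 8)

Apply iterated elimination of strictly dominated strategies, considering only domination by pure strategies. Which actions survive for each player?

P1 drop C (B beats it: P:4>2 Q:11>9 R:6>3 S:10>8 T:7>6)
P2 drop P (Q beats it: A:10>4 B:10>4)
P2 drop R (Q beats it: A:10>0 B:10>8)
P2 drop T (Q beats it: A:10>8 B:10>1)
P1→{A,B} P2→{Q,S}

IESDS → P1:{A,B} P2:{Q,S}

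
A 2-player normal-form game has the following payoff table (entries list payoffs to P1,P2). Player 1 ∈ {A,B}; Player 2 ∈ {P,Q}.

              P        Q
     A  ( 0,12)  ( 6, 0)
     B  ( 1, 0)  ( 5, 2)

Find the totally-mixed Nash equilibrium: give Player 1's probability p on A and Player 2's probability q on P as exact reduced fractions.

p=1/7, q=1/2

P1 indiff ⇒ q·0+(1-q)·6 = q·1+(1-q)·5 ⇒ q(-1) = (1-q)(-1) ⇒ q = 1/2
P2 indiff ⇒ p·12+(1-p)·0 = p·0+(1-p)·2 ⇒ p(12) = (1-p)(2) ⇒ p = 1/7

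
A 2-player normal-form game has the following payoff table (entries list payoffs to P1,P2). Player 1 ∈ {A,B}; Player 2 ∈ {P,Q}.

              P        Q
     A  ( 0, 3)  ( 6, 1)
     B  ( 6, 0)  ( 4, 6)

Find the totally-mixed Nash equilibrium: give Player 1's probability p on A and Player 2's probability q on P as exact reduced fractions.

P1 indiff ⇒ q·0+(1-q)·6 = q·6+(1-q)·4 ⇒ q(-6) = (1-q)(-2) ⇒ q = 1/4
P2 indiff ⇒ p·3+(1-p)·0 = p·1+(1-p)·6 ⇒ p(2) = (1-p)(6) ⇒ p = 3/4

(p,q) = (3/4, 1/4)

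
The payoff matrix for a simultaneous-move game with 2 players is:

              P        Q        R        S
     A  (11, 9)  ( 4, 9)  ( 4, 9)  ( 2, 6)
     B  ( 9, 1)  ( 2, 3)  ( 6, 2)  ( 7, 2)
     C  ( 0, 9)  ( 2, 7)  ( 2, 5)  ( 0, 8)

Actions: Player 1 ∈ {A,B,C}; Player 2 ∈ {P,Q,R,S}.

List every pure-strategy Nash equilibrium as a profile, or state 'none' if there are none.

(A,P): NE
(A,Q): NE
(A,R): not NE [P1→B gives 6>4]
(A,S): not NE [P1→B gives 7>2; P2→R gives 9>6]
(B,P): not NE [P1→A gives 11>9; P2→Q gives 3>1]
(B,Q): not NE [P1→A gives 4>2]
(B,R): not NE [P2→Q gives 3>2]
(B,S): not NE [P2→Q gives 3>2]
(C,P): not NE [P1→A gives 11>0]
(C,Q): not NE [P1→A gives 4>2; P2→P gives 9>7]
(C,R): not NE [P1→B gives 6>2; P2→P gives 9>5]
(C,S): not NE [P1→B gives 7>0; P2→P gives 9>8]

Nash profiles: (A,P), (A,Q)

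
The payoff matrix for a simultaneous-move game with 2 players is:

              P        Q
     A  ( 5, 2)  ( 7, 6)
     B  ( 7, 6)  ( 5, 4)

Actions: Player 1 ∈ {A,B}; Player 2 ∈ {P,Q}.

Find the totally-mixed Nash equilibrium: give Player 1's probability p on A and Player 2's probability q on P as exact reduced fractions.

P1 indiff ⇒ q·5+(1-q)·7 = q·7+(1-q)·5 ⇒ q(-2) = (1-q)(-2) ⇒ q = 1/2
P2 indiff ⇒ p·2+(1-p)·6 = p·6+(1-p)·4 ⇒ p(-4) = (1-p)(-2) ⇒ p = 1/3

P1 mixes 1/3 on A; P2 mixes 1/2 on P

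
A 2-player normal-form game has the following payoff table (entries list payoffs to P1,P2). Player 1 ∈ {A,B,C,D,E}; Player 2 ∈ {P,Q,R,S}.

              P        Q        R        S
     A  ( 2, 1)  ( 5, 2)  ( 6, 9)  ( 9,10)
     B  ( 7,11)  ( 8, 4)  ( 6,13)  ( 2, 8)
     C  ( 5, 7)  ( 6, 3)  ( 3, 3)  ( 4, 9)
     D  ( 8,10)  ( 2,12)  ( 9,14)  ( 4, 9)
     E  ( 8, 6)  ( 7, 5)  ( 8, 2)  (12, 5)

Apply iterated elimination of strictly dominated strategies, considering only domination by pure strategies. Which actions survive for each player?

Survivors P1:{B,D,E} P2:{P,Q,R}

P1 drop A (E beats it: P:8>2 Q:7>5 R:8>6 S:12>9)
P1 drop C (E beats it: P:8>5 Q:7>6 R:8>3 S:12>4)
P2 drop S (P beats it: B:11>8 D:10>9 E:6>5)
P1→{B,D,E} P2→{P,Q,R}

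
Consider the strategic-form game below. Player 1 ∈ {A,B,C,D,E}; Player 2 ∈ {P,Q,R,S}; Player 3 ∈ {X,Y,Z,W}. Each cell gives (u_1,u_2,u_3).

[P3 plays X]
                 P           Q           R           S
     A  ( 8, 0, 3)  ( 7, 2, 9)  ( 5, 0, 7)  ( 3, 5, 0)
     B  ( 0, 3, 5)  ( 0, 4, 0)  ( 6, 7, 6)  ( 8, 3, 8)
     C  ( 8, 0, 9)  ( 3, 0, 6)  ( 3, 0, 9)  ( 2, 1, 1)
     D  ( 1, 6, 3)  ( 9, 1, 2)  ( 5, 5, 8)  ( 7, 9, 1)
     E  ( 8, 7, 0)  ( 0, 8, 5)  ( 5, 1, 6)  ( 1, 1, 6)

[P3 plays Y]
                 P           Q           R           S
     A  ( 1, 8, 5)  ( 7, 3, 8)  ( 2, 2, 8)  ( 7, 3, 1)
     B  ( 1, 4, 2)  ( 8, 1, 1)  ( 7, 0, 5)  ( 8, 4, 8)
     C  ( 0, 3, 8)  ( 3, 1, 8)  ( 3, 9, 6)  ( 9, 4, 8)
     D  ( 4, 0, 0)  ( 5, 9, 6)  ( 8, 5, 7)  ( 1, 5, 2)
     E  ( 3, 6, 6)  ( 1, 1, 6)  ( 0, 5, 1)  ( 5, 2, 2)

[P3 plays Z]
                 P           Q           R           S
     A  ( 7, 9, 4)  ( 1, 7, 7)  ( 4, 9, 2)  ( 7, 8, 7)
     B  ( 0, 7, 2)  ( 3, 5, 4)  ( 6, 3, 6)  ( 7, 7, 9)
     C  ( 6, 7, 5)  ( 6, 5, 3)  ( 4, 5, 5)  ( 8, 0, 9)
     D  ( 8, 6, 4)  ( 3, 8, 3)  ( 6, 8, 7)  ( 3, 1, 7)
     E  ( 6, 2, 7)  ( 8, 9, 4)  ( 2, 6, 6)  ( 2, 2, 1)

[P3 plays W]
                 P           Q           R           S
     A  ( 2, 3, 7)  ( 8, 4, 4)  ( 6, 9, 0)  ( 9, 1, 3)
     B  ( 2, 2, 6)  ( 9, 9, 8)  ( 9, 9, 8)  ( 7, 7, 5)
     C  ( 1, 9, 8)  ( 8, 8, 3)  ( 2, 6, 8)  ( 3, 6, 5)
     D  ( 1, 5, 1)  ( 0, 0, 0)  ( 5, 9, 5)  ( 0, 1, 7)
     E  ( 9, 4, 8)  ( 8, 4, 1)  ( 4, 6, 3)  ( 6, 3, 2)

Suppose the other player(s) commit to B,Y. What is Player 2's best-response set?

P2 best: {P,S}

u_2(P vs B,Y) = 4
u_2(Q vs B,Y) = 1
u_2(R vs B,Y) = 0
u_2(S vs B,Y) = 4
max payoff 4 at {P,S}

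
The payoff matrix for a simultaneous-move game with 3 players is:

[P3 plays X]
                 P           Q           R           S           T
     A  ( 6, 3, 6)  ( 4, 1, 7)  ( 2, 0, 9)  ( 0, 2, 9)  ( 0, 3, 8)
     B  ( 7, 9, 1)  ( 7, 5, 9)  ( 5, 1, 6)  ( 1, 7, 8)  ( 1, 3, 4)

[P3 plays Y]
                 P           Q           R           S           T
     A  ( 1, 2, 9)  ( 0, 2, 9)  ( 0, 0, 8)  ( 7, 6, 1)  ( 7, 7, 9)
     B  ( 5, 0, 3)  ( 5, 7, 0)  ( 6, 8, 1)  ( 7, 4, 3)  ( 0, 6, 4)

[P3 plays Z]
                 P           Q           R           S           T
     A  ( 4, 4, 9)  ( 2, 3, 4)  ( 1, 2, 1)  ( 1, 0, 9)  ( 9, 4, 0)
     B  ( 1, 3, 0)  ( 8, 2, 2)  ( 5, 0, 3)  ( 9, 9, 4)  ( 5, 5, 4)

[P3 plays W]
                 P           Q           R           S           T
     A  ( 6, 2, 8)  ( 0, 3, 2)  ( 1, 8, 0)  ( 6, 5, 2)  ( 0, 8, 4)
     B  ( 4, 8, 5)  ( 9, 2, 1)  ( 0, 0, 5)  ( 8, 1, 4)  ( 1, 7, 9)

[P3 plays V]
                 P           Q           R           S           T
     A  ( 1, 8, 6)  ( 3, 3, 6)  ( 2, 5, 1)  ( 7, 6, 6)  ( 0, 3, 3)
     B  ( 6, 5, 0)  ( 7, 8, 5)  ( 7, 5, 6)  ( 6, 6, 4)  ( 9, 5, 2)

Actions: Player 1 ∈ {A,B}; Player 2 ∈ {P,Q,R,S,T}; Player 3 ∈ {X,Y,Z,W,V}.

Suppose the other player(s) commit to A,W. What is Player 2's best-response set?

u_2(P vs A,W) = 2
u_2(Q vs A,W) = 3
u_2(R vs A,W) = 8
u_2(S vs A,W) = 5
u_2(T vs A,W) = 8
max payoff 8 at {R,T}

P2 best: {R,T}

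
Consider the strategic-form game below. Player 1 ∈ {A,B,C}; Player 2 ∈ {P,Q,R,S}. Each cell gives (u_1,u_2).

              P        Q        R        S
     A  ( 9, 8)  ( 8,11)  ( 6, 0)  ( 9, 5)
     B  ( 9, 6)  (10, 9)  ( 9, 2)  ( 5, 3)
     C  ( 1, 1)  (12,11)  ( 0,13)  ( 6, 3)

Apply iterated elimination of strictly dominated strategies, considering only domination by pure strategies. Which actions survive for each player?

P2 drop P (Q beats it: A:11>8 B:9>6 C:11>1)
P2 drop S (Q beats it: A:11>5 B:9>3 C:11>3)
P1 drop A (B beats it: Q:10>8 R:9>6)
P1→{B,C} P2→{Q,R}

IESDS → P1:{B,C} P2:{Q,R}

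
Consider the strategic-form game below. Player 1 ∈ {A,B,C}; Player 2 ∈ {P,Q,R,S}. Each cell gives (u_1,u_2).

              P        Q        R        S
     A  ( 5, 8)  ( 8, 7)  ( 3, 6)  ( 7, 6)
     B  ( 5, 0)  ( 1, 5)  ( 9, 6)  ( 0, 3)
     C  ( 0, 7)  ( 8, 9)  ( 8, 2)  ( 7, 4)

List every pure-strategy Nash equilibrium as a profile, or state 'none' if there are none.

(A,P): NE
(A,Q): not NE [P2→P gives 8>7]
(A,R): not NE [P1→B gives 9>3; P2→P gives 8>6]
(A,S): not NE [P2→P gives 8>6]
(B,P): not NE [P2→R gives 6>0]
(B,Q): not NE [P1→C gives 8>1; P2→R gives 6>5]
(B,R): NE
(B,S): not NE [P1→C gives 7>0; P2→R gives 6>3]
(C,P): not NE [P1→B gives 5>0; P2→Q gives 9>7]
(C,Q): NE
(C,R): not NE [P1→B gives 9>8; P2→Q gives 9>2]
(C,S): not NE [P2→Q gives 9>4]

PSNE = {(A,P), (B,R), (C,Q)}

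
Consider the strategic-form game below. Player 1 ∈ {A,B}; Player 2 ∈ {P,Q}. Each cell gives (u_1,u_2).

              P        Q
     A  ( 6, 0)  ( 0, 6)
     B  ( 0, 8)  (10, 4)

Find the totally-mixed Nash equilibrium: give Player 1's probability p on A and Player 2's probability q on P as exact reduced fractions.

P1 mixes 2/5 on A; P2 mixes 5/8 on P

P1 indiff ⇒ q·6+(1-q)·0 = q·0+(1-q)·10 ⇒ q(6) = (1-q)(10) ⇒ q = 5/8
P2 indiff ⇒ p·0+(1-p)·8 = p·6+(1-p)·4 ⇒ p(-6) = (1-p)(-4) ⇒ p = 2/5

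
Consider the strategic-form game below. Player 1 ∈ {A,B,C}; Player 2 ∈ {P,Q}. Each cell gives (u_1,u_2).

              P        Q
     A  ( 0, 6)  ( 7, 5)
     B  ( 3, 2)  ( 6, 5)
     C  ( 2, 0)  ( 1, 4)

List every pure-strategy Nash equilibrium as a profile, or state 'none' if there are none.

(A,P): not NE [P1→B gives 3>0]
(A,Q): not NE [P2→P gives 6>5]
(B,P): not NE [P2→Q gives 5>2]
(B,Q): not NE [P1→A gives 7>6]
(C,P): not NE [P1→B gives 3>2; P2→Q gives 4>0]
(C,Q): not NE [P1→A gives 7>1]

PSNE: ∅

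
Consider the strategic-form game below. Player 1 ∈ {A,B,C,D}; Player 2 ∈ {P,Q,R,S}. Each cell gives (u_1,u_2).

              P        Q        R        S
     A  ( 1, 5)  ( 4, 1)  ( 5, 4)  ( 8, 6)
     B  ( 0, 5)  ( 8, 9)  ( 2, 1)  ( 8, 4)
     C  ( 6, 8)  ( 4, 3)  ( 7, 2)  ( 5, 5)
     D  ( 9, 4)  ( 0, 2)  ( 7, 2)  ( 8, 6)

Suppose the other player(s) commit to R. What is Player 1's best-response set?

BR_1 = {C,D}

u_1(A vs R) = 5
u_1(B vs R) = 2
u_1(C vs R) = 7
u_1(D vs R) = 7
max payoff 7 at {C,D}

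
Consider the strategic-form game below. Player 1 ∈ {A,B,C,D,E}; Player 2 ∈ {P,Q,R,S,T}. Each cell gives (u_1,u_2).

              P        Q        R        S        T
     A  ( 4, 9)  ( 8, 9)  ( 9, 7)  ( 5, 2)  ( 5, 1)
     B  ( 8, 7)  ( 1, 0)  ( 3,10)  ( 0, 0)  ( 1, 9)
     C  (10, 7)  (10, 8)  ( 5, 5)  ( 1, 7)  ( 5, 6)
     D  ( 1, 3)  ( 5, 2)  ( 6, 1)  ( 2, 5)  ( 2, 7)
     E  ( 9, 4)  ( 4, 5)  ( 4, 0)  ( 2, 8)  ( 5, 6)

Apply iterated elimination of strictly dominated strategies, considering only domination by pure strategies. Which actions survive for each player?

Survivors P1:{A,C,E} P2:{P,Q,S}

P1 drop B (C beats it: P:10>8 Q:10>1 R:5>3 S:1>0 T:5>1)
P1 drop D (A beats it: P:4>1 Q:8>5 R:9>6 S:5>2 T:5>2)
P2 drop R (P beats it: A:9>7 C:7>5 E:4>0)
P2 drop T (S beats it: A:2>1 C:7>6 E:8>6)
P1→{A,C,E} P2→{P,Q,S}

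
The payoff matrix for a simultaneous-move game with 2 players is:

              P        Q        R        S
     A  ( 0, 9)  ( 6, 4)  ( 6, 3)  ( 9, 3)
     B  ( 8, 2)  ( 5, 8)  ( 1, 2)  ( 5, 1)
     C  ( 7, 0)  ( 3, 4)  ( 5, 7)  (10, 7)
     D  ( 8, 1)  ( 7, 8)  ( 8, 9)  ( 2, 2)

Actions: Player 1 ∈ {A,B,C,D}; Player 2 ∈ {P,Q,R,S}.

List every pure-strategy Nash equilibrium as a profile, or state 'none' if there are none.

(A,P): not NE [P1→D gives 8>0]
(A,Q): not NE [P1→D gives 7>6; P2→P gives 9>4]
(A,R): not NE [P1→D gives 8>6; P2→P gives 9>3]
(A,S): not NE [P1→C gives 10>9; P2→P gives 9>3]
(B,P): not NE [P2→Q gives 8>2]
(B,Q): not NE [P1→D gives 7>5]
(B,R): not NE [P1→D gives 8>1; P2→Q gives 8>2]
(B,S): not NE [P1→C gives 10>5; P2→Q gives 8>1]
(C,P): not NE [P1→D gives 8>7; P2→S gives 7>0]
(C,Q): not NE [P1→D gives 7>3; P2→S gives 7>4]
(C,R): not NE [P1→D gives 8>5]
(C,S): NE
(D,P): not NE [P2→R gives 9>1]
(D,Q): not NE [P2→R gives 9>8]
(D,R): NE
(D,S): not NE [P1→C gives 10>2; P2→R gives 9>2]

PSNE = {(C,S), (D,R)}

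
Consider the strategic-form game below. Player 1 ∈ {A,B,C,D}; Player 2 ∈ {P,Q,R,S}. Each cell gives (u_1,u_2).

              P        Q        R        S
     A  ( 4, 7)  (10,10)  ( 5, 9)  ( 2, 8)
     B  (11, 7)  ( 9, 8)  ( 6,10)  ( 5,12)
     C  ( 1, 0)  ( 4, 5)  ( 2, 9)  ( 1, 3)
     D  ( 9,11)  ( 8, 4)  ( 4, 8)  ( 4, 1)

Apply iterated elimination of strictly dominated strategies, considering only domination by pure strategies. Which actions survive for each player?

P1 drop C (A beats it: P:4>1 Q:10>4 R:5>2 S:2>1)
P1 drop D (B beats it: P:11>9 Q:9>8 R:6>4 S:5>4)
P2 drop P (Q beats it: A:10>7 B:8>7)
P1→{A,B} P2→{Q,R,S}

IESDS → P1:{A,B} P2:{Q,R,S}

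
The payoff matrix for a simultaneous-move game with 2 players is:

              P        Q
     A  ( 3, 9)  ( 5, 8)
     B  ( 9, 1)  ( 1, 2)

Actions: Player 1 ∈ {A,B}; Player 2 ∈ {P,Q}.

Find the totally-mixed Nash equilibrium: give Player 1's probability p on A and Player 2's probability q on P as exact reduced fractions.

P1 indiff ⇒ q·3+(1-q)·5 = q·9+(1-q)·1 ⇒ q(-6) = (1-q)(-4) ⇒ q = 2/5
P2 indiff ⇒ p·9+(1-p)·1 = p·8+(1-p)·2 ⇒ p(1) = (1-p)(1) ⇒ p = 1/2

P1 mixes 1/2 on A; P2 mixes 2/5 on P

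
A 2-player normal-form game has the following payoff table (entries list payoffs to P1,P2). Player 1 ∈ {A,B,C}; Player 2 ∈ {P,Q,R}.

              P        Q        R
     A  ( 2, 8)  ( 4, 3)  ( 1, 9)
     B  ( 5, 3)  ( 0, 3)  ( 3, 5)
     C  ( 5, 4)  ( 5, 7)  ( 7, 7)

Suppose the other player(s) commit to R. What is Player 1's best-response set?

u_1(A vs R) = 1
u_1(B vs R) = 3
u_1(C vs R) = 7
max payoff 7 at {C}

P1 best: {C}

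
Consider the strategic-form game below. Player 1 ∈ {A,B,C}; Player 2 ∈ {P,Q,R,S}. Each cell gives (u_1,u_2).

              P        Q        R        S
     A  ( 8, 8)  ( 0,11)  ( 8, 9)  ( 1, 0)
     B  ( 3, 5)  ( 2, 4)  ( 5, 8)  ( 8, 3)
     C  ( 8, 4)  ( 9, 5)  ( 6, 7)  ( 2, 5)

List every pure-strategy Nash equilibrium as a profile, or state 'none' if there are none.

No pure NE.

(A,P): not NE [P2→Q gives 11>8]
(A,Q): not NE [P1→C gives 9>0]
(A,R): not NE [P2→Q gives 11>9]
(A,S): not NE [P1→B gives 8>1; P2→Q gives 11>0]
(B,P): not NE [P1→C gives 8>3; P2→R gives 8>5]
(B,Q): not NE [P1→C gives 9>2; P2→R gives 8>4]
(B,R): not NE [P1→A gives 8>5]
(B,S): not NE [P2→R gives 8>3]
(C,P): not NE [P2→R gives 7>4]
(C,Q): not NE [P2→R gives 7>5]
(C,R): not NE [P1→A gives 8>6]
(C,S): not NE [P1→B gives 8>2; P2→R gives 7>5]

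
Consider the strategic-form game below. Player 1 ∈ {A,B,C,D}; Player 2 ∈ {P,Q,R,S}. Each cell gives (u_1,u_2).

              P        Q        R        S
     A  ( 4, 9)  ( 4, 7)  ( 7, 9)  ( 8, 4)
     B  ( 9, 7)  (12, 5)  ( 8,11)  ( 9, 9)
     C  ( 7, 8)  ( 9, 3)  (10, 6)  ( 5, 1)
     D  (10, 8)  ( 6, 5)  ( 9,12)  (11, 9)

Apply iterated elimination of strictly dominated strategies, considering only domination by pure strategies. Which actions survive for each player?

P1 drop A (B beats it: P:9>4 Q:12>4 R:8>7 S:9>8)
P2 drop Q (P beats it: B:7>5 C:8>3 D:8>5)
P1 drop B (D beats it: P:10>9 R:9>8 S:11>9)
P2 drop S (R beats it: C:6>1 D:12>9)
P1→{C,D} P2→{P,R}

IESDS → P1:{C,D} P2:{P,R}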